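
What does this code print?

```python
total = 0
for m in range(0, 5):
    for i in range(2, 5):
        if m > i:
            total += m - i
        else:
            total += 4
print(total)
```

52

m=0,i=2: not 0>2, total = 0+4 = 4
m=0,i=3: not 0>3, total = 4+4 = 8
m=0,i=4: not 0>4, total = 8+4 = 12
m=1,i=2: not 1>2, total = 12+4 = 16
m=1,i=3: not 1>3, total = 16+4 = 20
m=1,i=4: not 1>4, total = 20+4 = 24
m=2,i=2: not 2>2, total = 24+4 = 28
m=2,i=3: not 2>3, total = 28+4 = 32
m=2,i=4: not 2>4, total = 32+4 = 36
m=3,i=2: 3>2, total = 36+1 = 37
m=3,i=3: not 3>3, total = 37+4 = 41
m=3,i=4: not 3>4, total = 41+4 = 45
m=4,i=2: 4>2, total = 45+2 = 47
m=4,i=3: 4>3, total = 47+1 = 48
m=4,i=4: not 4>4, total = 48+4 = 52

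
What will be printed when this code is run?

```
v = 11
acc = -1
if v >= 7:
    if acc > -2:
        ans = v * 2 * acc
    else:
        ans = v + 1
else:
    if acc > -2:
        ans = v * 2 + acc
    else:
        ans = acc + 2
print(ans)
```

v=11, acc=-1
v >= 7 is True; acc > -2 is True
→ ans = v * 2 * acc = -22

-22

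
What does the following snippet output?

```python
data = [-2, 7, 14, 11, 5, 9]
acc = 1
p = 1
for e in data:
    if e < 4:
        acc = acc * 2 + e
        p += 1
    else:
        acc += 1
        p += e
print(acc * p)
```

240

e=-2: <4, acc = 1*2+(-2) = 0; p=2
e=7: not <4, acc = 0+1 = 1; p=9
e=14: not <4, acc = 1+1 = 2; p=23
e=11: not <4, acc = 2+1 = 3; p=34
e=5: not <4, acc = 3+1 = 4; p=39
e=9: not <4, acc = 4+1 = 5; p=48
acc*p = 5*48 = 240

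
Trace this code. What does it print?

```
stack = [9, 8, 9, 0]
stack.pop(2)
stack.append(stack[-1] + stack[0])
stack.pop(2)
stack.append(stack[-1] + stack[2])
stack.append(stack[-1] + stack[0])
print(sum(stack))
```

71

pop(2) removes 9 → [9, 8, 0]
append stack[-1]+stack[0] = 0+9 = 9 → [9, 8, 0, 9]
pop(2) removes 0 → [9, 8, 9]
append stack[-1]+stack[2] = 9+9 = 18 → [9, 8, 9, 18]
append stack[-1]+stack[0] = 18+9 = 27 → [9, 8, 9, 18, 27]
sum = 71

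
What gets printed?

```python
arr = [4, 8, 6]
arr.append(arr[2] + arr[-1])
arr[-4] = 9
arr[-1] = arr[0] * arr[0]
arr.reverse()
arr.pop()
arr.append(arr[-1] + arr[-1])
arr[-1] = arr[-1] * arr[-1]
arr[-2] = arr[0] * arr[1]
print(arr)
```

[81, 6, 486, 256]

append arr[2]+arr[-1] = 6+6 = 12 → [4, 8, 6, 12]
arr[-4] = 9 → [9, 8, 6, 12]
arr[-1] = arr[0]*arr[0] = 9*9 = 81 → [9, 8, 6, 81]
reverse → [81, 6, 8, 9]
pop() removes 9 → [81, 6, 8]
append arr[-1]+arr[-1] = 8+8 = 16 → [81, 6, 8, 16]
arr[-1] = arr[-1]*arr[-1] = 16*16 = 256 → [81, 6, 8, 256]
arr[-2] = arr[0]*arr[1] = 81*6 = 486 → [81, 6, 486, 256]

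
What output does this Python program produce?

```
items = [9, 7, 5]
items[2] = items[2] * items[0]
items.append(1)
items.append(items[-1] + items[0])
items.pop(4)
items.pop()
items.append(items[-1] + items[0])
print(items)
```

[9, 7, 45, 54]

items[2] = items[2]*items[0] = 5*9 = 45 → [9, 7, 45]
append 1 → [9, 7, 45, 1]
append items[-1]+items[0] = 1+9 = 10 → [9, 7, 45, 1, 10]
pop(4) removes 10 → [9, 7, 45, 1]
pop() removes 1 → [9, 7, 45]
append items[-1]+items[0] = 45+9 = 54 → [9, 7, 45, 54]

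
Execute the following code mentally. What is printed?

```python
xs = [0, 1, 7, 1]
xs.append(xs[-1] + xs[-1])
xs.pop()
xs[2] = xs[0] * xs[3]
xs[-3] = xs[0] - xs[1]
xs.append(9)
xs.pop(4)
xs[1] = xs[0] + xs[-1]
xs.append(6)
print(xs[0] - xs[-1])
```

append xs[-1]+xs[-1] = 1+1 = 2 → [0, 1, 7, 1, 2]
pop() removes 2 → [0, 1, 7, 1]
xs[2] = xs[0]*xs[3] = 0*1 = 0 → [0, 1, 0, 1]
xs[-3] = xs[0]-xs[1] = 0-1 = -1 → [0, -1, 0, 1]
append 9 → [0, -1, 0, 1, 9]
pop(4) removes 9 → [0, -1, 0, 1]
xs[1] = xs[0]+xs[-1] = 0+1 = 1 → [0, 1, 0, 1]
append 6 → [0, 1, 0, 1, 6]
xs[0]-xs[-1] = 0-6 = -6

-6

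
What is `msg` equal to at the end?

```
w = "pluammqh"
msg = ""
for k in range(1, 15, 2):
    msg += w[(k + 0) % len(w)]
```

'lamhlam'

k=1: add w[1]='l' → 'l'
k=3: add w[3]='a' → 'la'
k=5: add w[5]='m' → 'lam'
k=7: add w[7]='h' → 'lamh'
k=9: add w[1]='l' → 'lamhl'
k=11: add w[3]='a' → 'lamhla'
k=13: add w[5]='m' → 'lamhlam'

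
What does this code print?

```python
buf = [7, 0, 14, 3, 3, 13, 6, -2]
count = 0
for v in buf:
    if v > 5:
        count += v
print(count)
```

v=7: >5, count = 0+7 = 7
v=0: not >5
v=14: >5, count = 7+14 = 21
v=3: not >5
v=3: not >5
v=13: >5, count = 21+13 = 34
v=6: >5, count = 34+6 = 40
v=-2: not >5

40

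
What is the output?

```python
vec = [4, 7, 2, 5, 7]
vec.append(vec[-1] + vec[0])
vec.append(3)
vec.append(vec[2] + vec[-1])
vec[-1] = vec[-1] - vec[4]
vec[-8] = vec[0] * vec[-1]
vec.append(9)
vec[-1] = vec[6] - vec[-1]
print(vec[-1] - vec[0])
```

append vec[-1]+vec[0] = 7+4 = 11 → [4, 7, 2, 5, 7, 11]
append 3 → [4, 7, 2, 5, 7, 11, 3]
append vec[2]+vec[-1] = 2+3 = 5 → [4, 7, 2, 5, 7, 11, 3, 5]
vec[-1] = vec[-1]-vec[4] = 5-7 = -2 → [4, 7, 2, 5, 7, 11, 3, -2]
vec[-8] = vec[0]*vec[-1] = 4*(-2) = -8 → [-8, 7, 2, 5, 7, 11, 3, -2]
append 9 → [-8, 7, 2, 5, 7, 11, 3, -2, 9]
vec[-1] = vec[6]-vec[-1] = 3-9 = -6 → [-8, 7, 2, 5, 7, 11, 3, -2, -6]
vec[-1]-vec[0] = (-6)-(-8) = 2

2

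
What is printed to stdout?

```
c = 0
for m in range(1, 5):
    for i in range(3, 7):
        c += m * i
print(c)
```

m=1,i=3: c = 0+3 = 3
m=1,i=4: c = 3+4 = 7
m=1,i=5: c = 7+5 = 12
m=1,i=6: c = 12+6 = 18
m=2,i=3: c = 18+6 = 24
m=2,i=4: c = 24+8 = 32
m=2,i=5: c = 32+10 = 42
m=2,i=6: c = 42+12 = 54
m=3,i=3: c = 54+9 = 63
m=3,i=4: c = 63+12 = 75
m=3,i=5: c = 75+15 = 90
m=3,i=6: c = 90+18 = 108
m=4,i=3: c = 108+12 = 120
m=4,i=4: c = 120+16 = 136
m=4,i=5: c = 136+20 = 156
m=4,i=6: c = 156+24 = 180

180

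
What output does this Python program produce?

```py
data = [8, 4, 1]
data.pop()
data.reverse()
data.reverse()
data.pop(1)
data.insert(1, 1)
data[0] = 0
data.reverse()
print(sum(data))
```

1

pop() removes 1 → [8, 4]
reverse → [4, 8]
reverse → [8, 4]
pop(1) removes 4 → [8]
insert 1 at 1 → [8, 1]
data[0] = 0 → [0, 1]
reverse → [1, 0]
sum = 1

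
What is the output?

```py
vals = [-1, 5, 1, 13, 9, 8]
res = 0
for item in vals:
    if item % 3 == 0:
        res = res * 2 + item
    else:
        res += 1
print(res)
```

18

item=-1: not %3==0, res = 0+1 = 1
item=5: not %3==0, res = 1+1 = 2
item=1: not %3==0, res = 2+1 = 3
item=13: not %3==0, res = 3+1 = 4
item=9: %3==0, res = 4*2+9 = 17
item=8: not %3==0, res = 17+1 = 18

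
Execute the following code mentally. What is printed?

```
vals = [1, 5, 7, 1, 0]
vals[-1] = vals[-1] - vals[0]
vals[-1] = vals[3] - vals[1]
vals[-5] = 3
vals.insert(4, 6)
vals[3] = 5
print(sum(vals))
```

vals[-1] = vals[-1]-vals[0] = 0-1 = -1 → [1, 5, 7, 1, -1]
vals[-1] = vals[3]-vals[1] = 1-5 = -4 → [1, 5, 7, 1, -4]
vals[-5] = 3 → [3, 5, 7, 1, -4]
insert 6 at 4 → [3, 5, 7, 1, 6, -4]
vals[3] = 5 → [3, 5, 7, 5, 6, -4]
sum = 22

22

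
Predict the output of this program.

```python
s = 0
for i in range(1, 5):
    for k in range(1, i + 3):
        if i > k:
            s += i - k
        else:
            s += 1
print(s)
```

22

i=1,k=1: not 1>1, s = 0+1 = 1
i=1,k=2: not 1>2, s = 1+1 = 2
i=1,k=3: not 1>3, s = 2+1 = 3
i=2,k=1: 2>1, s = 3+1 = 4
i=2,k=2: not 2>2, s = 4+1 = 5
i=2,k=3: not 2>3, s = 5+1 = 6
i=2,k=4: not 2>4, s = 6+1 = 7
i=3,k=1: 3>1, s = 7+2 = 9
i=3,k=2: 3>2, s = 9+1 = 10
i=3,k=3: not 3>3, s = 10+1 = 11
i=3,k=4: not 3>4, s = 11+1 = 12
i=3,k=5: not 3>5, s = 12+1 = 13
i=4,k=1: 4>1, s = 13+3 = 16
i=4,k=2: 4>2, s = 16+2 = 18
i=4,k=3: 4>3, s = 18+1 = 19
i=4,k=4: not 4>4, s = 19+1 = 20
i=4,k=5: not 4>5, s = 20+1 = 21
i=4,k=6: not 4>6, s = 21+1 = 22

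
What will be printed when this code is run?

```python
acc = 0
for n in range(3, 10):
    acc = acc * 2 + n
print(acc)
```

n=3: acc = 0*2+3 = 3
n=4: acc = 3*2+4 = 10
n=5: acc = 10*2+5 = 25
n=6: acc = 25*2+6 = 56
n=7: acc = 56*2+7 = 119
n=8: acc = 119*2+8 = 246
n=9: acc = 246*2+9 = 501

501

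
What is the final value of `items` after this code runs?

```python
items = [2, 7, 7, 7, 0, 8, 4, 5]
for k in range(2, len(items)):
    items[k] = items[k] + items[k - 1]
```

[2, 7, 14, 21, 21, 29, 33, 38]

k=2: items[2] = 7+7 = 14 → [2, 7, 14, 7, 0, 8, 4, 5]
k=3: items[3] = 7+14 = 21 → [2, 7, 14, 21, 0, 8, 4, 5]
k=4: items[4] = 0+21 = 21 → [2, 7, 14, 21, 21, 8, 4, 5]
k=5: items[5] = 8+21 = 29 → [2, 7, 14, 21, 21, 29, 4, 5]
k=6: items[6] = 4+29 = 33 → [2, 7, 14, 21, 21, 29, 33, 5]
k=7: items[7] = 5+33 = 38 → [2, 7, 14, 21, 21, 29, 33, 38]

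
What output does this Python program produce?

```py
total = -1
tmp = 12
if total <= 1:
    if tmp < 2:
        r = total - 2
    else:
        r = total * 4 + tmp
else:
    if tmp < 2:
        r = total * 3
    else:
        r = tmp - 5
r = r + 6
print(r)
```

total=-1, tmp=12
total <= 1 is True; tmp < 2 is False
→ r = total * 4 + tmp = 8
r = 8+6 = 14

14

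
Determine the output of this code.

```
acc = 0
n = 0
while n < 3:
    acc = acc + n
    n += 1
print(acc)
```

3

n=0: acc = 0+0 = 0
n=1: acc = 0+1 = 1
n=2: acc = 1+2 = 3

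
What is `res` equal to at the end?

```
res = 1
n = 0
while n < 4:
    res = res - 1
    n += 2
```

-1

n=0: res = 1-1 = 0
n=2: res = 0-1 = -1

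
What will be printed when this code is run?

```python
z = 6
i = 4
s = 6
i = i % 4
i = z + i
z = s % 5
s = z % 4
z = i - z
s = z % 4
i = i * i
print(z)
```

5

i = 4%4 = 0
i = 6+0 = 6
z = 6%5 = 1
s = 1%4 = 1
z = 6-1 = 5
s = 5%4 = 1
i = 6*6 = 36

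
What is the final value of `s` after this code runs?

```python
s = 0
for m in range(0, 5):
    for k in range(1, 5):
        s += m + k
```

m=0,k=1: s = 0+1 = 1
m=0,k=2: s = 1+2 = 3
m=0,k=3: s = 3+3 = 6
m=0,k=4: s = 6+4 = 10
m=1,k=1: s = 10+2 = 12
m=1,k=2: s = 12+3 = 15
m=1,k=3: s = 15+4 = 19
m=1,k=4: s = 19+5 = 24
m=2,k=1: s = 24+3 = 27
m=2,k=2: s = 27+4 = 31
m=2,k=3: s = 31+5 = 36
m=2,k=4: s = 36+6 = 42
m=3,k=1: s = 42+4 = 46
m=3,k=2: s = 46+5 = 51
m=3,k=3: s = 51+6 = 57
m=3,k=4: s = 57+7 = 64
m=4,k=1: s = 64+5 = 69
m=4,k=2: s = 69+6 = 75
m=4,k=3: s = 75+7 = 82
m=4,k=4: s = 82+8 = 90

90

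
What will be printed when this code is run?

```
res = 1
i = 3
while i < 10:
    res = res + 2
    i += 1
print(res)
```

15

i=3: res = 1+2 = 3
i=4: res = 3+2 = 5
i=5: res = 5+2 = 7
i=6: res = 7+2 = 9
i=7: res = 9+2 = 11
i=8: res = 11+2 = 13
i=9: res = 13+2 = 15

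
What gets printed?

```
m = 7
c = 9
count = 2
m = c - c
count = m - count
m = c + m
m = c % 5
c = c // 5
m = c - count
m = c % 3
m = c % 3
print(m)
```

m = 9-9 = 0
count = 0-2 = -2
m = 9+0 = 9
m = 9%5 = 4
c = 9//5 = 1
m = 1-(-2) = 3
m = 1%3 = 1
m = 1%3 = 1

1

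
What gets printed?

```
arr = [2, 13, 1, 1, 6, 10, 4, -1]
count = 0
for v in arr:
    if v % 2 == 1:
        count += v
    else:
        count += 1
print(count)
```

v=2: not odd, count = 0+1 = 1
v=13: odd, count = 1+13 = 14
v=1: odd, count = 14+1 = 15
v=1: odd, count = 15+1 = 16
v=6: not odd, count = 16+1 = 17
v=10: not odd, count = 17+1 = 18
v=4: not odd, count = 18+1 = 19
v=-1: odd, count = 19+(-1) = 18

18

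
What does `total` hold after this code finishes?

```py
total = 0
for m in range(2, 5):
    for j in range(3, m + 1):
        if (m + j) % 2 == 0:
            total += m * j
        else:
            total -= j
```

22

m=3,j=3: even sum, total = 0+9 = 9
m=4,j=3: odd sum, total = 9-3 = 6
m=4,j=4: even sum, total = 6+16 = 22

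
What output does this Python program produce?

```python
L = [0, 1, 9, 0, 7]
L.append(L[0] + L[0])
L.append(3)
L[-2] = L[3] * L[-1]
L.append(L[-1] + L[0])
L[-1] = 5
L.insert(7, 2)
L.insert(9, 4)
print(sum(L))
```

31

append L[0]+L[0] = 0+0 = 0 → [0, 1, 9, 0, 7, 0]
append 3 → [0, 1, 9, 0, 7, 0, 3]
L[-2] = L[3]*L[-1] = 0*3 = 0 → [0, 1, 9, 0, 7, 0, 3]
append L[-1]+L[0] = 3+0 = 3 → [0, 1, 9, 0, 7, 0, 3, 3]
L[-1] = 5 → [0, 1, 9, 0, 7, 0, 3, 5]
insert 2 at 7 → [0, 1, 9, 0, 7, 0, 3, 2, 5]
insert 4 at 9 → [0, 1, 9, 0, 7, 0, 3, 2, 5, 4]
sum = 31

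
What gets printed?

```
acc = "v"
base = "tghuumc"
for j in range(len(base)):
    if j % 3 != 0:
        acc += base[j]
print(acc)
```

j=0: skip
j=1: add 'g' → 'vg'
j=2: add 'h' → 'vgh'
j=3: skip
j=4: add 'u' → 'vghu'
j=5: add 'm' → 'vghum'
j=6: skip

vghum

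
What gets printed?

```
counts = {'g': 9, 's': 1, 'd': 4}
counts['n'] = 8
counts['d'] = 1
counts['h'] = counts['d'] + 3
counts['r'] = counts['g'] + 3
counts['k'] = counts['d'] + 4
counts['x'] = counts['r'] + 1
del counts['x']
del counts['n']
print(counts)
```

counts['n'] = 8 → {'g': 9, 's': 1, 'd': 4, 'n': 8}
counts['d'] = 1 → {'g': 9, 's': 1, 'd': 1, 'n': 8}
counts['h'] = counts['d']+3 = 4 → {'g': 9, 's': 1, 'd': 1, 'n': 8, 'h': 4}
counts['r'] = counts['g']+3 = 12 → {'g': 9, 's': 1, 'd': 1, 'n': 8, 'h': 4, 'r': 12}
counts['k'] = counts['d']+4 = 5 → {'g': 9, 's': 1, 'd': 1, 'n': 8, 'h': 4, 'r': 12, 'k': 5}
counts['x'] = counts['r']+1 = 13 → {'g': 9, 's': 1, 'd': 1, 'n': 8, 'h': 4, 'r': 12, 'k': 5, 'x': 13}
del 'x' → {'g': 9, 's': 1, 'd': 1, 'n': 8, 'h': 4, 'r': 12, 'k': 5}
del 'n' → {'g': 9, 's': 1, 'd': 1, 'h': 4, 'r': 12, 'k': 5}

{'g': 9, 's': 1, 'd': 1, 'h': 4, 'r': 12, 'k': 5}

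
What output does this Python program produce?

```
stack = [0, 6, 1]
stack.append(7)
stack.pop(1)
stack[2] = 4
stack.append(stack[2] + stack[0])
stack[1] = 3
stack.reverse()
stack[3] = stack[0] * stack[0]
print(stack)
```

append 7 → [0, 6, 1, 7]
pop(1) removes 6 → [0, 1, 7]
stack[2] = 4 → [0, 1, 4]
append stack[2]+stack[0] = 4+0 = 4 → [0, 1, 4, 4]
stack[1] = 3 → [0, 3, 4, 4]
reverse → [4, 4, 3, 0]
stack[3] = stack[0]*stack[0] = 4*4 = 16 → [4, 4, 3, 16]

[4, 4, 3, 16]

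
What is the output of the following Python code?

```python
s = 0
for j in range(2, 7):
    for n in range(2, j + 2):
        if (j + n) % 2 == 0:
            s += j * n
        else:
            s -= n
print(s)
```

j=2,n=2: even sum, s = 0+4 = 4
j=2,n=3: odd sum, s = 4-3 = 1
j=3,n=2: odd sum, s = 1-2 = -1
j=3,n=3: even sum, s = (-1)+9 = 8
j=3,n=4: odd sum, s = 8-4 = 4
j=4,n=2: even sum, s = 4+8 = 12
j=4,n=3: odd sum, s = 12-3 = 9
j=4,n=4: even sum, s = 9+16 = 25
j=4,n=5: odd sum, s = 25-5 = 20
j=5,n=2: odd sum, s = 20-2 = 18
j=5,n=3: even sum, s = 18+15 = 33
j=5,n=4: odd sum, s = 33-4 = 29
j=5,n=5: even sum, s = 29+25 = 54
j=5,n=6: odd sum, s = 54-6 = 48
j=6,n=2: even sum, s = 48+12 = 60
j=6,n=3: odd sum, s = 60-3 = 57
j=6,n=4: even sum, s = 57+24 = 81
j=6,n=5: odd sum, s = 81-5 = 76
j=6,n=6: even sum, s = 76+36 = 112
j=6,n=7: odd sum, s = 112-7 = 105

105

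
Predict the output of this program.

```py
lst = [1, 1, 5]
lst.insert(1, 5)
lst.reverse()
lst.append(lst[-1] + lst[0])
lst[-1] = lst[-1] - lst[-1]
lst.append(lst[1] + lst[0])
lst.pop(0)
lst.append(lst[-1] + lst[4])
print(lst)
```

[1, 5, 1, 0, 6, 12]

insert 5 at 1 → [1, 5, 1, 5]
reverse → [5, 1, 5, 1]
append lst[-1]+lst[0] = 1+5 = 6 → [5, 1, 5, 1, 6]
lst[-1] = lst[-1]-lst[-1] = 6-6 = 0 → [5, 1, 5, 1, 0]
append lst[1]+lst[0] = 1+5 = 6 → [5, 1, 5, 1, 0, 6]
pop(0) removes 5 → [1, 5, 1, 0, 6]
append lst[-1]+lst[4] = 6+6 = 12 → [1, 5, 1, 0, 6, 12]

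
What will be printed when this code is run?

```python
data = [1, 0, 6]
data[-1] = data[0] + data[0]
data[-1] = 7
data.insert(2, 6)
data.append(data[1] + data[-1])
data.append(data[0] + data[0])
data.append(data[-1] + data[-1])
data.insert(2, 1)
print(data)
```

[1, 0, 1, 6, 7, 7, 2, 4]

data[-1] = data[0]+data[0] = 1+1 = 2 → [1, 0, 2]
data[-1] = 7 → [1, 0, 7]
insert 6 at 2 → [1, 0, 6, 7]
append data[1]+data[-1] = 0+7 = 7 → [1, 0, 6, 7, 7]
append data[0]+data[0] = 1+1 = 2 → [1, 0, 6, 7, 7, 2]
append data[-1]+data[-1] = 2+2 = 4 → [1, 0, 6, 7, 7, 2, 4]
insert 1 at 2 → [1, 0, 1, 6, 7, 7, 2, 4]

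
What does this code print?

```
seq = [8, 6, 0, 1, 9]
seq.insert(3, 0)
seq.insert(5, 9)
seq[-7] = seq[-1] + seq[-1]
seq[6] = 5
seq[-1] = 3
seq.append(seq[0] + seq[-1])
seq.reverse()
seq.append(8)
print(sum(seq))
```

66

insert 0 at 3 → [8, 6, 0, 0, 1, 9]
insert 9 at 5 → [8, 6, 0, 0, 1, 9, 9]
seq[-7] = seq[-1]+seq[-1] = 9+9 = 18 → [18, 6, 0, 0, 1, 9, 9]
seq[6] = 5 → [18, 6, 0, 0, 1, 9, 5]
seq[-1] = 3 → [18, 6, 0, 0, 1, 9, 3]
append seq[0]+seq[-1] = 18+3 = 21 → [18, 6, 0, 0, 1, 9, 3, 21]
reverse → [21, 3, 9, 1, 0, 0, 6, 18]
append 8 → [21, 3, 9, 1, 0, 0, 6, 18, 8]
sum = 66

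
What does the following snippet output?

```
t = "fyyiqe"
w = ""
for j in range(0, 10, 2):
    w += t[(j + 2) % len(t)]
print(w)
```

yqfyq

j=0: add t[2]='y' → 'y'
j=2: add t[4]='q' → 'yq'
j=4: add t[0]='f' → 'yqf'
j=6: add t[2]='y' → 'yqfy'
j=8: add t[4]='q' → 'yqfyq'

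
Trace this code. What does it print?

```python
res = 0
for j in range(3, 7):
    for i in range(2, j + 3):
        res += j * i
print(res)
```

j=3,i=2: res = 0+6 = 6
j=3,i=3: res = 6+9 = 15
j=3,i=4: res = 15+12 = 27
j=3,i=5: res = 27+15 = 42
j=4,i=2: res = 42+8 = 50
j=4,i=3: res = 50+12 = 62
j=4,i=4: res = 62+16 = 78
j=4,i=5: res = 78+20 = 98
j=4,i=6: res = 98+24 = 122
j=5,i=2: res = 122+10 = 132
j=5,i=3: res = 132+15 = 147
j=5,i=4: res = 147+20 = 167
j=5,i=5: res = 167+25 = 192
j=5,i=6: res = 192+30 = 222
j=5,i=7: res = 222+35 = 257
j=6,i=2: res = 257+12 = 269
j=6,i=3: res = 269+18 = 287
j=6,i=4: res = 287+24 = 311
j=6,i=5: res = 311+30 = 341
j=6,i=6: res = 341+36 = 377
j=6,i=7: res = 377+42 = 419
j=6,i=8: res = 419+48 = 467

467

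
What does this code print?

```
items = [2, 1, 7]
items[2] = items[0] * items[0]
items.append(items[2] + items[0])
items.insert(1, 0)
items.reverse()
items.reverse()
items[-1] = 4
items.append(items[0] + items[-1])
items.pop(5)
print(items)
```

items[2] = items[0]*items[0] = 2*2 = 4 → [2, 1, 4]
append items[2]+items[0] = 4+2 = 6 → [2, 1, 4, 6]
insert 0 at 1 → [2, 0, 1, 4, 6]
reverse → [6, 4, 1, 0, 2]
reverse → [2, 0, 1, 4, 6]
items[-1] = 4 → [2, 0, 1, 4, 4]
append items[0]+items[-1] = 2+4 = 6 → [2, 0, 1, 4, 4, 6]
pop(5) removes 6 → [2, 0, 1, 4, 4]

[2, 0, 1, 4, 4]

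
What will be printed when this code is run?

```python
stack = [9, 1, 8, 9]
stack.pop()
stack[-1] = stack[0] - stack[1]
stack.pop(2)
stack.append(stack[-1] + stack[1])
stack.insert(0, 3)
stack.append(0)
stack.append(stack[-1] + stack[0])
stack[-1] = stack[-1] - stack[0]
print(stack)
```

[3, 9, 1, 2, 0, 0]

pop() removes 9 → [9, 1, 8]
stack[-1] = stack[0]-stack[1] = 9-1 = 8 → [9, 1, 8]
pop(2) removes 8 → [9, 1]
append stack[-1]+stack[1] = 1+1 = 2 → [9, 1, 2]
insert 3 at 0 → [3, 9, 1, 2]
append 0 → [3, 9, 1, 2, 0]
append stack[-1]+stack[0] = 0+3 = 3 → [3, 9, 1, 2, 0, 3]
stack[-1] = stack[-1]-stack[0] = 3-3 = 0 → [3, 9, 1, 2, 0, 0]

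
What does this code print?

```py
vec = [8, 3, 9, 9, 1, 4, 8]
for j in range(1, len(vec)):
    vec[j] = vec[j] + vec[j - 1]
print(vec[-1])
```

42

j=1: vec[1] = 3+8 = 11 → [8, 11, 9, 9, 1, 4, 8]
j=2: vec[2] = 9+11 = 20 → [8, 11, 20, 9, 1, 4, 8]
j=3: vec[3] = 9+20 = 29 → [8, 11, 20, 29, 1, 4, 8]
j=4: vec[4] = 1+29 = 30 → [8, 11, 20, 29, 30, 4, 8]
j=5: vec[5] = 4+30 = 34 → [8, 11, 20, 29, 30, 34, 8]
j=6: vec[6] = 8+34 = 42 → [8, 11, 20, 29, 30, 34, 42]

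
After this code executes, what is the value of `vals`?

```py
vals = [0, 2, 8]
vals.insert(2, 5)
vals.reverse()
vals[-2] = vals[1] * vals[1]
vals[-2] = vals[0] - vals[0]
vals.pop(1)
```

[8, 0, 0]

insert 5 at 2 → [0, 2, 5, 8]
reverse → [8, 5, 2, 0]
vals[-2] = vals[1]*vals[1] = 5*5 = 25 → [8, 5, 25, 0]
vals[-2] = vals[0]-vals[0] = 8-8 = 0 → [8, 5, 0, 0]
pop(1) removes 5 → [8, 0, 0]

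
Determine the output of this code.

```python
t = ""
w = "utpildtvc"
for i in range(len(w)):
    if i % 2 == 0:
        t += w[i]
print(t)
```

upltc

i=0: add 'u' → 'u'
i=1: skip
i=2: add 'p' → 'up'
i=3: skip
i=4: add 'l' → 'upl'
i=5: skip
i=6: add 't' → 'uplt'
i=7: skip
i=8: add 'c' → 'upltc'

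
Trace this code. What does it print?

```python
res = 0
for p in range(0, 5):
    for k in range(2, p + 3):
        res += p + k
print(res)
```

p=0,k=2: res = 0+2 = 2
p=1,k=2: res = 2+3 = 5
p=1,k=3: res = 5+4 = 9
p=2,k=2: res = 9+4 = 13
p=2,k=3: res = 13+5 = 18
p=2,k=4: res = 18+6 = 24
p=3,k=2: res = 24+5 = 29
p=3,k=3: res = 29+6 = 35
p=3,k=4: res = 35+7 = 42
p=3,k=5: res = 42+8 = 50
p=4,k=2: res = 50+6 = 56
p=4,k=3: res = 56+7 = 63
p=4,k=4: res = 63+8 = 71
p=4,k=5: res = 71+9 = 80
p=4,k=6: res = 80+10 = 90

90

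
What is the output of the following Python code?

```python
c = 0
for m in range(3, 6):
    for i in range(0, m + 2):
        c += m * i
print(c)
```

m=3,i=0: c = 0+0 = 0
m=3,i=1: c = 0+3 = 3
m=3,i=2: c = 3+6 = 9
m=3,i=3: c = 9+9 = 18
m=3,i=4: c = 18+12 = 30
m=4,i=0: c = 30+0 = 30
m=4,i=1: c = 30+4 = 34
m=4,i=2: c = 34+8 = 42
m=4,i=3: c = 42+12 = 54
m=4,i=4: c = 54+16 = 70
m=4,i=5: c = 70+20 = 90
m=5,i=0: c = 90+0 = 90
m=5,i=1: c = 90+5 = 95
m=5,i=2: c = 95+10 = 105
m=5,i=3: c = 105+15 = 120
m=5,i=4: c = 120+20 = 140
m=5,i=5: c = 140+25 = 165
m=5,i=6: c = 165+30 = 195

195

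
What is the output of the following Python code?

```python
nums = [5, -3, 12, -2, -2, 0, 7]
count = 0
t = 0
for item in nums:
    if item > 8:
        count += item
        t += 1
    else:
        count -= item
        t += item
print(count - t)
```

1

item=5: not >8, count = 0-5 = -5; t=5
item=-3: not >8, count = (-5)-(-3) = -2; t=2
item=12: >8, count = (-2)+12 = 10; t=3
item=-2: not >8, count = 10-(-2) = 12; t=1
item=-2: not >8, count = 12-(-2) = 14; t=-1
item=0: not >8, count = 14-0 = 14; t=-1
item=7: not >8, count = 14-7 = 7; t=6
count-t = 7-6 = 1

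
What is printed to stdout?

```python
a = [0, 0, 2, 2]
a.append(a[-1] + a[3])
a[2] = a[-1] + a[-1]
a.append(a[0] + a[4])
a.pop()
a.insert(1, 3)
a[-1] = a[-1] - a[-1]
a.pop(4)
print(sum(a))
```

append a[-1]+a[3] = 2+2 = 4 → [0, 0, 2, 2, 4]
a[2] = a[-1]+a[-1] = 4+4 = 8 → [0, 0, 8, 2, 4]
append a[0]+a[4] = 0+4 = 4 → [0, 0, 8, 2, 4, 4]
pop() removes 4 → [0, 0, 8, 2, 4]
insert 3 at 1 → [0, 3, 0, 8, 2, 4]
a[-1] = a[-1]-a[-1] = 4-4 = 0 → [0, 3, 0, 8, 2, 0]
pop(4) removes 2 → [0, 3, 0, 8, 0]
sum = 11

11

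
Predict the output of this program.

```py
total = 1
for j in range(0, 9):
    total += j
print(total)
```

j=0: total = 1+0 = 1
j=1: total = 1+1 = 2
j=2: total = 2+2 = 4
j=3: total = 4+3 = 7
j=4: total = 7+4 = 11
j=5: total = 11+5 = 16
j=6: total = 16+6 = 22
j=7: total = 22+7 = 29
j=8: total = 29+8 = 37

37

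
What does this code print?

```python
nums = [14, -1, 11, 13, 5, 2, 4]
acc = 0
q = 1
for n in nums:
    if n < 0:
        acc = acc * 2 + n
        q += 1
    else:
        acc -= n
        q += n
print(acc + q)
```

-13

n=14: not <0, acc = 0-14 = -14; q=15
n=-1: <0, acc = (-14)*2+(-1) = -29; q=16
n=11: not <0, acc = (-29)-11 = -40; q=27
n=13: not <0, acc = (-40)-13 = -53; q=40
n=5: not <0, acc = (-53)-5 = -58; q=45
n=2: not <0, acc = (-58)-2 = -60; q=47
n=4: not <0, acc = (-60)-4 = -64; q=51
acc+q = (-64)+51 = -13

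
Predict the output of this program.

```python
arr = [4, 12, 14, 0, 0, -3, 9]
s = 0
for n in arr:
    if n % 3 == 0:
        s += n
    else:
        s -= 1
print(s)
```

16

n=4: not %3==0, s = 0-1 = -1
n=12: %3==0, s = (-1)+12 = 11
n=14: not %3==0, s = 11-1 = 10
n=0: %3==0, s = 10+0 = 10
n=0: %3==0, s = 10+0 = 10
n=-3: %3==0, s = 10+(-3) = 7
n=9: %3==0, s = 7+9 = 16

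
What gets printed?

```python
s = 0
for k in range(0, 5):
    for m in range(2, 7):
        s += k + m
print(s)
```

150

k=0,m=2: s = 0+2 = 2
k=0,m=3: s = 2+3 = 5
k=0,m=4: s = 5+4 = 9
k=0,m=5: s = 9+5 = 14
k=0,m=6: s = 14+6 = 20
k=1,m=2: s = 20+3 = 23
k=1,m=3: s = 23+4 = 27
k=1,m=4: s = 27+5 = 32
k=1,m=5: s = 32+6 = 38
k=1,m=6: s = 38+7 = 45
k=2,m=2: s = 45+4 = 49
k=2,m=3: s = 49+5 = 54
k=2,m=4: s = 54+6 = 60
k=2,m=5: s = 60+7 = 67
k=2,m=6: s = 67+8 = 75
k=3,m=2: s = 75+5 = 80
k=3,m=3: s = 80+6 = 86
k=3,m=4: s = 86+7 = 93
k=3,m=5: s = 93+8 = 101
k=3,m=6: s = 101+9 = 110
k=4,m=2: s = 110+6 = 116
k=4,m=3: s = 116+7 = 123
k=4,m=4: s = 123+8 = 131
k=4,m=5: s = 131+9 = 140
k=4,m=6: s = 140+10 = 150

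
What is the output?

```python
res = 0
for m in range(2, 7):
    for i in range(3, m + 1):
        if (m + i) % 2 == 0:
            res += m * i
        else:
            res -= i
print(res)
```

110

m=3,i=3: even sum, res = 0+9 = 9
m=4,i=3: odd sum, res = 9-3 = 6
m=4,i=4: even sum, res = 6+16 = 22
m=5,i=3: even sum, res = 22+15 = 37
m=5,i=4: odd sum, res = 37-4 = 33
m=5,i=5: even sum, res = 33+25 = 58
m=6,i=3: odd sum, res = 58-3 = 55
m=6,i=4: even sum, res = 55+24 = 79
m=6,i=5: odd sum, res = 79-5 = 74
m=6,i=6: even sum, res = 74+36 = 110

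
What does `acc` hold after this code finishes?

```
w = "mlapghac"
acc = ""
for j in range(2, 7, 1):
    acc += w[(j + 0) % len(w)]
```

'apgha'

j=2: add w[2]='a' → 'a'
j=3: add w[3]='p' → 'ap'
j=4: add w[4]='g' → 'apg'
j=5: add w[5]='h' → 'apgh'
j=6: add w[6]='a' → 'apgha'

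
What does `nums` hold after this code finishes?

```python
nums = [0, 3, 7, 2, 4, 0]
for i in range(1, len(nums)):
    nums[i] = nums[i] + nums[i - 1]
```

i=1: nums[1] = 3+0 = 3 → [0, 3, 7, 2, 4, 0]
i=2: nums[2] = 7+3 = 10 → [0, 3, 10, 2, 4, 0]
i=3: nums[3] = 2+10 = 12 → [0, 3, 10, 12, 4, 0]
i=4: nums[4] = 4+12 = 16 → [0, 3, 10, 12, 16, 0]
i=5: nums[5] = 0+16 = 16 → [0, 3, 10, 12, 16, 16]

[0, 3, 10, 12, 16, 16]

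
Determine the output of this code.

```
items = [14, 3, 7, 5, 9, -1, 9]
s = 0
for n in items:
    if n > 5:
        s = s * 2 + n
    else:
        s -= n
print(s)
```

125

n=14: >5, s = 0*2+14 = 14
n=3: not >5, s = 14-3 = 11
n=7: >5, s = 11*2+7 = 29
n=5: not >5, s = 29-5 = 24
n=9: >5, s = 24*2+9 = 57
n=-1: not >5, s = 57-(-1) = 58
n=9: >5, s = 58*2+9 = 125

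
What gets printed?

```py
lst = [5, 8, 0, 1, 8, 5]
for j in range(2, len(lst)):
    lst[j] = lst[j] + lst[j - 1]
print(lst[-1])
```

j=2: lst[2] = 0+8 = 8 → [5, 8, 8, 1, 8, 5]
j=3: lst[3] = 1+8 = 9 → [5, 8, 8, 9, 8, 5]
j=4: lst[4] = 8+9 = 17 → [5, 8, 8, 9, 17, 5]
j=5: lst[5] = 5+17 = 22 → [5, 8, 8, 9, 17, 22]

22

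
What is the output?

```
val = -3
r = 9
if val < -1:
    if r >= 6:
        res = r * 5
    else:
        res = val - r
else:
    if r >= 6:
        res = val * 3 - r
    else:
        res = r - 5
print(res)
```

val=-3, r=9
val < -1 is True; r >= 6 is True
→ res = r * 5 = 45

45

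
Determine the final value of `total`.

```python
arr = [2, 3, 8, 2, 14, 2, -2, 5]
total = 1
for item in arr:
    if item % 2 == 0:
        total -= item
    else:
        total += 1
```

item=2: even, total = 1-2 = -1
item=3: not even, total = (-1)+1 = 0
item=8: even, total = 0-8 = -8
item=2: even, total = (-8)-2 = -10
item=14: even, total = (-10)-14 = -24
item=2: even, total = (-24)-2 = -26
item=-2: even, total = (-26)-(-2) = -24
item=5: not even, total = (-24)+1 = -23

-23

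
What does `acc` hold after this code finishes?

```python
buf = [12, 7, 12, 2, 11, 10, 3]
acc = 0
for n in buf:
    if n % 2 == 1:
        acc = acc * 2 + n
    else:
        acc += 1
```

71

n=12: not odd, acc = 0+1 = 1
n=7: odd, acc = 1*2+7 = 9
n=12: not odd, acc = 9+1 = 10
n=2: not odd, acc = 10+1 = 11
n=11: odd, acc = 11*2+11 = 33
n=10: not odd, acc = 33+1 = 34
n=3: odd, acc = 34*2+3 = 71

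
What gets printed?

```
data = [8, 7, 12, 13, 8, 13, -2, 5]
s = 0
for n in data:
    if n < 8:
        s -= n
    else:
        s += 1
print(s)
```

n=8: not <8, s = 0+1 = 1
n=7: <8, s = 1-7 = -6
n=12: not <8, s = (-6)+1 = -5
n=13: not <8, s = (-5)+1 = -4
n=8: not <8, s = (-4)+1 = -3
n=13: not <8, s = (-3)+1 = -2
n=-2: <8, s = (-2)-(-2) = 0
n=5: <8, s = 0-5 = -5

-5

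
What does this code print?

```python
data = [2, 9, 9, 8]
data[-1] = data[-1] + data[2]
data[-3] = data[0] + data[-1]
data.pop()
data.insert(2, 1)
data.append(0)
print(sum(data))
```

31

data[-1] = data[-1]+data[2] = 8+9 = 17 → [2, 9, 9, 17]
data[-3] = data[0]+data[-1] = 2+17 = 19 → [2, 19, 9, 17]
pop() removes 17 → [2, 19, 9]
insert 1 at 2 → [2, 19, 1, 9]
append 0 → [2, 19, 1, 9, 0]
sum = 31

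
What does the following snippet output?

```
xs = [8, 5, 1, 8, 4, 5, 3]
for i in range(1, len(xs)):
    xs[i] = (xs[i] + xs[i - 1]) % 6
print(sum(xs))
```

i=1: xs[1] = (5+8)%6 = 1 → [8, 1, 1, 8, 4, 5, 3]
i=2: xs[2] = (1+1)%6 = 2 → [8, 1, 2, 8, 4, 5, 3]
i=3: xs[3] = (8+2)%6 = 4 → [8, 1, 2, 4, 4, 5, 3]
i=4: xs[4] = (4+4)%6 = 2 → [8, 1, 2, 4, 2, 5, 3]
i=5: xs[5] = (5+2)%6 = 1 → [8, 1, 2, 4, 2, 1, 3]
i=6: xs[6] = (3+1)%6 = 4 → [8, 1, 2, 4, 2, 1, 4]
sum = 22

22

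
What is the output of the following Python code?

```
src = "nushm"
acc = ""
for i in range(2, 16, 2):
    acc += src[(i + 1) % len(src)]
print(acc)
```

hnsmuhn

i=2: add src[3]='h' → 'h'
i=4: add src[0]='n' → 'hn'
i=6: add src[2]='s' → 'hns'
i=8: add src[4]='m' → 'hnsm'
i=10: add src[1]='u' → 'hnsmu'
i=12: add src[3]='h' → 'hnsmuh'
i=14: add src[0]='n' → 'hnsmuhn'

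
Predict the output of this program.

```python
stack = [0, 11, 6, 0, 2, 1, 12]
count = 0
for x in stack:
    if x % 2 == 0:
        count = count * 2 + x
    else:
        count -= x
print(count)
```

x=0: even, count = 0*2+0 = 0
x=11: not even, count = 0-11 = -11
x=6: even, count = (-11)*2+6 = -16
x=0: even, count = (-16)*2+0 = -32
x=2: even, count = (-32)*2+2 = -62
x=1: not even, count = (-62)-1 = -63
x=12: even, count = (-63)*2+12 = -114

-114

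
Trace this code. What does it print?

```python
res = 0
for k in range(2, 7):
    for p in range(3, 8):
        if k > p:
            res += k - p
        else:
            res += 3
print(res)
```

k=2,p=3: not 2>3, res = 0+3 = 3
k=2,p=4: not 2>4, res = 3+3 = 6
k=2,p=5: not 2>5, res = 6+3 = 9
k=2,p=6: not 2>6, res = 9+3 = 12
k=2,p=7: not 2>7, res = 12+3 = 15
k=3,p=3: not 3>3, res = 15+3 = 18
k=3,p=4: not 3>4, res = 18+3 = 21
k=3,p=5: not 3>5, res = 21+3 = 24
k=3,p=6: not 3>6, res = 24+3 = 27
k=3,p=7: not 3>7, res = 27+3 = 30
k=4,p=3: 4>3, res = 30+1 = 31
k=4,p=4: not 4>4, res = 31+3 = 34
k=4,p=5: not 4>5, res = 34+3 = 37
k=4,p=6: not 4>6, res = 37+3 = 40
k=4,p=7: not 4>7, res = 40+3 = 43
k=5,p=3: 5>3, res = 43+2 = 45
k=5,p=4: 5>4, res = 45+1 = 46
k=5,p=5: not 5>5, res = 46+3 = 49
k=5,p=6: not 5>6, res = 49+3 = 52
k=5,p=7: not 5>7, res = 52+3 = 55
k=6,p=3: 6>3, res = 55+3 = 58
k=6,p=4: 6>4, res = 58+2 = 60
k=6,p=5: 6>5, res = 60+1 = 61
k=6,p=6: not 6>6, res = 61+3 = 64
k=6,p=7: not 6>7, res = 64+3 = 67

67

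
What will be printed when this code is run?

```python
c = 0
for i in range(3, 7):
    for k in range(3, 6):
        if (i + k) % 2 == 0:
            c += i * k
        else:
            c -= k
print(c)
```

80

i=3,k=3: even sum, c = 0+9 = 9
i=3,k=4: odd sum, c = 9-4 = 5
i=3,k=5: even sum, c = 5+15 = 20
i=4,k=3: odd sum, c = 20-3 = 17
i=4,k=4: even sum, c = 17+16 = 33
i=4,k=5: odd sum, c = 33-5 = 28
i=5,k=3: even sum, c = 28+15 = 43
i=5,k=4: odd sum, c = 43-4 = 39
i=5,k=5: even sum, c = 39+25 = 64
i=6,k=3: odd sum, c = 64-3 = 61
i=6,k=4: even sum, c = 61+24 = 85
i=6,k=5: odd sum, c = 85-5 = 80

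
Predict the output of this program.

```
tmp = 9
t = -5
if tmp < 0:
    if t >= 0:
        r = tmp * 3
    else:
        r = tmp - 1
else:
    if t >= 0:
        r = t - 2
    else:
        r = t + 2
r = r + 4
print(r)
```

1

tmp=9, t=-5
tmp < 0 is False; t >= 0 is False
→ r = t + 2 = -3
r = (-3)+4 = 1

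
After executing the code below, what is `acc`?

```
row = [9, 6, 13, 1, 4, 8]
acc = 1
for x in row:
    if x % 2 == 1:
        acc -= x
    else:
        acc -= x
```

-40

x=9: odd, acc = 1-9 = -8
x=6: not odd, acc = (-8)-6 = -14
x=13: odd, acc = (-14)-13 = -27
x=1: odd, acc = (-27)-1 = -28
x=4: not odd, acc = (-28)-4 = -32
x=8: not odd, acc = (-32)-8 = -40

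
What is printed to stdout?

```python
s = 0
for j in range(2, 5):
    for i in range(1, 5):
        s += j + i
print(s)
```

66

j=2,i=1: s = 0+3 = 3
j=2,i=2: s = 3+4 = 7
j=2,i=3: s = 7+5 = 12
j=2,i=4: s = 12+6 = 18
j=3,i=1: s = 18+4 = 22
j=3,i=2: s = 22+5 = 27
j=3,i=3: s = 27+6 = 33
j=3,i=4: s = 33+7 = 40
j=4,i=1: s = 40+5 = 45
j=4,i=2: s = 45+6 = 51
j=4,i=3: s = 51+7 = 58
j=4,i=4: s = 58+8 = 66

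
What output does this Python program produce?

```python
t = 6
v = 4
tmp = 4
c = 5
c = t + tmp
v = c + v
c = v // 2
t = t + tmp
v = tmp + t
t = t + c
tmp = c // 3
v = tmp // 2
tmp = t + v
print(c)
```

c = 6+4 = 10
v = 10+4 = 14
c = 14//2 = 7
t = 6+4 = 10
v = 4+10 = 14
t = 10+7 = 17
tmp = 7//3 = 2
v = 2//2 = 1
tmp = 17+1 = 18

7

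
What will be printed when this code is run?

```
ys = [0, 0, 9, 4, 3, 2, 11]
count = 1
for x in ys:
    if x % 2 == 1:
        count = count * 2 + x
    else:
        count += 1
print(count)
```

83

x=0: not odd, count = 1+1 = 2
x=0: not odd, count = 2+1 = 3
x=9: odd, count = 3*2+9 = 15
x=4: not odd, count = 15+1 = 16
x=3: odd, count = 16*2+3 = 35
x=2: not odd, count = 35+1 = 36
x=11: odd, count = 36*2+11 = 83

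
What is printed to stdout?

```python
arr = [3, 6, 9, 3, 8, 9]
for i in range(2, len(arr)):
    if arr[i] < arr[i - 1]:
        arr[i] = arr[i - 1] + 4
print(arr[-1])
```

i=2: 9>=6, unchanged → [3, 6, 9, 3, 8, 9]
i=3: 3<9, arr[3] = 9+4 = 13 → [3, 6, 9, 13, 8, 9]
i=4: 8<13, arr[4] = 13+4 = 17 → [3, 6, 9, 13, 17, 9]
i=5: 9<17, arr[5] = 17+4 = 21 → [3, 6, 9, 13, 17, 21]

21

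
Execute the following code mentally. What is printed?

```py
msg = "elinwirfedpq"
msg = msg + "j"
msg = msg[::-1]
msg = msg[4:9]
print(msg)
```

efriw

+ 'j' → 'elinwirfedpqj'
reverse → 'jqpdefriwnile'
slice [4:9] → 'efriw'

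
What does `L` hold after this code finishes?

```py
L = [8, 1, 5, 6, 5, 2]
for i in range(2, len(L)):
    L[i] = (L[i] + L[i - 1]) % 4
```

[8, 1, 2, 0, 1, 3]

i=2: L[2] = (5+1)%4 = 2 → [8, 1, 2, 6, 5, 2]
i=3: L[3] = (6+2)%4 = 0 → [8, 1, 2, 0, 5, 2]
i=4: L[4] = (5+0)%4 = 1 → [8, 1, 2, 0, 1, 2]
i=5: L[5] = (2+1)%4 = 3 → [8, 1, 2, 0, 1, 3]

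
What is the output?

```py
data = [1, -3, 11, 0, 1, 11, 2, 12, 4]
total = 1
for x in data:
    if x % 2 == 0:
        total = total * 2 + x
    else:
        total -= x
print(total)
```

-188

x=1: not even, total = 1-1 = 0
x=-3: not even, total = 0-(-3) = 3
x=11: not even, total = 3-11 = -8
x=0: even, total = (-8)*2+0 = -16
x=1: not even, total = (-16)-1 = -17
x=11: not even, total = (-17)-11 = -28
x=2: even, total = (-28)*2+2 = -54
x=12: even, total = (-54)*2+12 = -96
x=4: even, total = (-96)*2+4 = -188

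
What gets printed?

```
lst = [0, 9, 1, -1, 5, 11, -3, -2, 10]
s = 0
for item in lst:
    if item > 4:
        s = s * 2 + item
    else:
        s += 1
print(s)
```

160

item=0: not >4, s = 0+1 = 1
item=9: >4, s = 1*2+9 = 11
item=1: not >4, s = 11+1 = 12
item=-1: not >4, s = 12+1 = 13
item=5: >4, s = 13*2+5 = 31
item=11: >4, s = 31*2+11 = 73
item=-3: not >4, s = 73+1 = 74
item=-2: not >4, s = 74+1 = 75
item=10: >4, s = 75*2+10 = 160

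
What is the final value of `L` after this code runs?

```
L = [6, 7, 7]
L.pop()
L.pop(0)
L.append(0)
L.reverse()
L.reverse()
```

pop() removes 7 → [6, 7]
pop(0) removes 6 → [7]
append 0 → [7, 0]
reverse → [0, 7]
reverse → [7, 0]

[7, 0]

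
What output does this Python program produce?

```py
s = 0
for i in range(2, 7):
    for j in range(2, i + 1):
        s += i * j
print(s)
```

245

i=2,j=2: s = 0+4 = 4
i=3,j=2: s = 4+6 = 10
i=3,j=3: s = 10+9 = 19
i=4,j=2: s = 19+8 = 27
i=4,j=3: s = 27+12 = 39
i=4,j=4: s = 39+16 = 55
i=5,j=2: s = 55+10 = 65
i=5,j=3: s = 65+15 = 80
i=5,j=4: s = 80+20 = 100
i=5,j=5: s = 100+25 = 125
i=6,j=2: s = 125+12 = 137
i=6,j=3: s = 137+18 = 155
i=6,j=4: s = 155+24 = 179
i=6,j=5: s = 179+30 = 209
i=6,j=6: s = 209+36 = 245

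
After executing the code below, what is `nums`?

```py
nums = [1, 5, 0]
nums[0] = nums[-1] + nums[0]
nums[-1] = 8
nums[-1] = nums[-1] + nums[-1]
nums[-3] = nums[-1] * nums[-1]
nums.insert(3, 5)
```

nums[0] = nums[-1]+nums[0] = 0+1 = 1 → [1, 5, 0]
nums[-1] = 8 → [1, 5, 8]
nums[-1] = nums[-1]+nums[-1] = 8+8 = 16 → [1, 5, 16]
nums[-3] = nums[-1]*nums[-1] = 16*16 = 256 → [256, 5, 16]
insert 5 at 3 → [256, 5, 16, 5]

[256, 5, 16, 5]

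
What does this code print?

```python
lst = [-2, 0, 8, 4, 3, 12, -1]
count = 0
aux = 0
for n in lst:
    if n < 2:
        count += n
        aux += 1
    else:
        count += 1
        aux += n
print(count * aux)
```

30

n=-2: <2, count = 0+(-2) = -2; aux=1
n=0: <2, count = (-2)+0 = -2; aux=2
n=8: not <2, count = (-2)+1 = -1; aux=10
n=4: not <2, count = (-1)+1 = 0; aux=14
n=3: not <2, count = 0+1 = 1; aux=17
n=12: not <2, count = 1+1 = 2; aux=29
n=-1: <2, count = 2+(-1) = 1; aux=30
count*aux = 1*30 = 30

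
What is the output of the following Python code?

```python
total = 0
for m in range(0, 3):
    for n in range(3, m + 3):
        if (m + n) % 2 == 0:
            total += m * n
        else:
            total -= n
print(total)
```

8

m=1,n=3: even sum, total = 0+3 = 3
m=2,n=3: odd sum, total = 3-3 = 0
m=2,n=4: even sum, total = 0+8 = 8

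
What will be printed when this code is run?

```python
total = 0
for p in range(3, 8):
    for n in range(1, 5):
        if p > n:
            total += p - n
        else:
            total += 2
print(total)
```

57

p=3,n=1: 3>1, total = 0+2 = 2
p=3,n=2: 3>2, total = 2+1 = 3
p=3,n=3: not 3>3, total = 3+2 = 5
p=3,n=4: not 3>4, total = 5+2 = 7
p=4,n=1: 4>1, total = 7+3 = 10
p=4,n=2: 4>2, total = 10+2 = 12
p=4,n=3: 4>3, total = 12+1 = 13
p=4,n=4: not 4>4, total = 13+2 = 15
p=5,n=1: 5>1, total = 15+4 = 19
p=5,n=2: 5>2, total = 19+3 = 22
p=5,n=3: 5>3, total = 22+2 = 24
p=5,n=4: 5>4, total = 24+1 = 25
p=6,n=1: 6>1, total = 25+5 = 30
p=6,n=2: 6>2, total = 30+4 = 34
p=6,n=3: 6>3, total = 34+3 = 37
p=6,n=4: 6>4, total = 37+2 = 39
p=7,n=1: 7>1, total = 39+6 = 45
p=7,n=2: 7>2, total = 45+5 = 50
p=7,n=3: 7>3, total = 50+4 = 54
p=7,n=4: 7>4, total = 54+3 = 57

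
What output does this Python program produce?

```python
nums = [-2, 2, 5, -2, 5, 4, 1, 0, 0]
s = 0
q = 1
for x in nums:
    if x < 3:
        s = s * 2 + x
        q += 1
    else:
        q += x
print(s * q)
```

-924

x=-2: <3, s = 0*2+(-2) = -2; q=2
x=2: <3, s = (-2)*2+2 = -2; q=3
x=5: not <3; q=8
x=-2: <3, s = (-2)*2+(-2) = -6; q=9
x=5: not <3; q=14
x=4: not <3; q=18
x=1: <3, s = (-6)*2+1 = -11; q=19
x=0: <3, s = (-11)*2+0 = -22; q=20
x=0: <3, s = (-22)*2+0 = -44; q=21
s*q = (-44)*21 = -924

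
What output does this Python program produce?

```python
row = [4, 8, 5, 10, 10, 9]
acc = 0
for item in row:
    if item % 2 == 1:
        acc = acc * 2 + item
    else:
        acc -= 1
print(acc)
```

item=4: not odd, acc = 0-1 = -1
item=8: not odd, acc = (-1)-1 = -2
item=5: odd, acc = (-2)*2+5 = 1
item=10: not odd, acc = 1-1 = 0
item=10: not odd, acc = 0-1 = -1
item=9: odd, acc = (-1)*2+9 = 7

7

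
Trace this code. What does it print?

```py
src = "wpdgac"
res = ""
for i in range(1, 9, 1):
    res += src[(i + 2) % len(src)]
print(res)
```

gacwpdga

i=1: add src[3]='g' → 'g'
i=2: add src[4]='a' → 'ga'
i=3: add src[5]='c' → 'gac'
i=4: add src[0]='w' → 'gacw'
i=5: add src[1]='p' → 'gacwp'
i=6: add src[2]='d' → 'gacwpd'
i=7: add src[3]='g' → 'gacwpdg'
i=8: add src[4]='a' → 'gacwpdga'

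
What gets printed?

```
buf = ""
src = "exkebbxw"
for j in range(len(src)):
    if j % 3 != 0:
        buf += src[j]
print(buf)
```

j=0: skip
j=1: add 'x' → 'x'
j=2: add 'k' → 'xk'
j=3: skip
j=4: add 'b' → 'xkb'
j=5: add 'b' → 'xkbb'
j=6: skip
j=7: add 'w' → 'xkbbw'

xkbbw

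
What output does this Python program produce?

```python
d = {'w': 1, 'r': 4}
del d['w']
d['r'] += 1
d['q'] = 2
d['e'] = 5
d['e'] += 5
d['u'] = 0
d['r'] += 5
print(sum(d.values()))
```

del 'w' → {'r': 4}
d['r'] = 4+1 = 5 → {'r': 5}
d['q'] = 2 → {'r': 5, 'q': 2}
d['e'] = 5 → {'r': 5, 'q': 2, 'e': 5}
d['e'] = 5+5 = 10 → {'r': 5, 'q': 2, 'e': 10}
d['u'] = 0 → {'r': 5, 'q': 2, 'e': 10, 'u': 0}
d['r'] = 5+5 = 10 → {'r': 10, 'q': 2, 'e': 10, 'u': 0}
sum of values = 22

22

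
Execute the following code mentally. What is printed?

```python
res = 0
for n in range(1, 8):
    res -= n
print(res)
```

n=1: res = 0-1 = -1
n=2: res = (-1)-2 = -3
n=3: res = (-3)-3 = -6
n=4: res = (-6)-4 = -10
n=5: res = (-10)-5 = -15
n=6: res = (-15)-6 = -21
n=7: res = (-21)-7 = -28

-28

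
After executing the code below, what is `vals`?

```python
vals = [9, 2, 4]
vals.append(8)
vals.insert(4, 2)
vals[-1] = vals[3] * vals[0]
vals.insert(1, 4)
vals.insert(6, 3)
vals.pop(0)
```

[4, 2, 4, 8, 72, 3]

append 8 → [9, 2, 4, 8]
insert 2 at 4 → [9, 2, 4, 8, 2]
vals[-1] = vals[3]*vals[0] = 8*9 = 72 → [9, 2, 4, 8, 72]
insert 4 at 1 → [9, 4, 2, 4, 8, 72]
insert 3 at 6 → [9, 4, 2, 4, 8, 72, 3]
pop(0) removes 9 → [4, 2, 4, 8, 72, 3]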